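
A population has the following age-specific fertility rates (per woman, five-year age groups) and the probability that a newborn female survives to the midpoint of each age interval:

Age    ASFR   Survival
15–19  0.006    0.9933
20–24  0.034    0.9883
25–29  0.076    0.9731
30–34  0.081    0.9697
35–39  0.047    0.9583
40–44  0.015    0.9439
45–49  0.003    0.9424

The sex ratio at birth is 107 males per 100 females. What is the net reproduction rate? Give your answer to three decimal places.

Proportion female at birth = 100 / (100 + 107) = 0.48309.
Survival-weighted fertility by age (5·fₓ·Sₓ):
  15–19: 5 × 0.006 × 0.9933 = 0.02980
  20–24: 5 × 0.034 × 0.9883 = 0.16801
  25–29: 5 × 0.076 × 0.9731 = 0.36978
  30–34: 5 × 0.081 × 0.9697 = 0.39273
  35–39: 5 × 0.047 × 0.9583 = 0.22520
  40–44: 5 × 0.015 × 0.9439 = 0.07079
  45–49: 5 × 0.003 × 0.9424 = 0.01414
Sum = 1.27045
NRR = 0.48309 × 1.27045 = 0.61374
With NRR below 1 the population is below replacement fertility.

0.614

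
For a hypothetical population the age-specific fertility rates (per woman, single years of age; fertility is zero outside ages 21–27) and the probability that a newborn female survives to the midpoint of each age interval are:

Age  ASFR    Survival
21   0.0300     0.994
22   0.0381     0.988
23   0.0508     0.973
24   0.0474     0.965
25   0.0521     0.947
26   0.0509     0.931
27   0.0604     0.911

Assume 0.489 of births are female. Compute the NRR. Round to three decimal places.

Proportion female at birth = 0.489.
Survival-weighted fertility by age (1·fₓ·Sₓ):
  21: 1 × 0.0300 × 0.994 = 0.02982
  22: 1 × 0.0381 × 0.988 = 0.03764
  23: 1 × 0.0508 × 0.973 = 0.04943
  24: 1 × 0.0474 × 0.965 = 0.04574
  25: 1 × 0.0521 × 0.947 = 0.04934
  26: 1 × 0.0509 × 0.931 = 0.04739
  27: 1 × 0.0604 × 0.911 = 0.05502
Sum = 0.31438
NRR = 0.489 × 0.31438 = 0.15373
NRR < 1, so the cohort does not fully replace itself.

0.154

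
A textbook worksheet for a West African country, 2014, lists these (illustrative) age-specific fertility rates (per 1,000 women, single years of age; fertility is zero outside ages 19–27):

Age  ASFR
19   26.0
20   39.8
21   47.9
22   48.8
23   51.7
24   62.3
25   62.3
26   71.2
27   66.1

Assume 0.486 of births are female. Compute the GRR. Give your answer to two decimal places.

0.23

Proportion female at birth = 0.486.
Sum of ASFRs = 26.0 + 39.8 + 47.9 + 48.8 + 51.7 + 62.3 + 62.3 + 71.2 + 66.1 = 476.1
TFR = 476.1 / 1000 = 0.4761
GRR = 0.486 × 0.4761 = 0.23138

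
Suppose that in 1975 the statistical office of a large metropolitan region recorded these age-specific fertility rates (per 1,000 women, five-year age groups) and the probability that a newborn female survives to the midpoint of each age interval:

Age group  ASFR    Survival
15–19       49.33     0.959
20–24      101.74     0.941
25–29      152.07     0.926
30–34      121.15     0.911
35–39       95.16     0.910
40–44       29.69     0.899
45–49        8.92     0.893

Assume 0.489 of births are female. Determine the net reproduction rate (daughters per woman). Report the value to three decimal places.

Proportion female at birth = 0.489.
Survival-weighted fertility by age (5·fₓ·Sₓ):
  15–19: 5 × 49.33/1000 × 0.959 = 0.23654
  20–24: 5 × 101.74/1000 × 0.941 = 0.47869
  25–29: 5 × 152.07/1000 × 0.926 = 0.70408
  30–34: 5 × 121.15/1000 × 0.911 = 0.55184
  35–39: 5 × 95.16/1000 × 0.910 = 0.43298
  40–44: 5 × 29.69/1000 × 0.899 = 0.13346
  45–49: 5 × 8.92/1000 × 0.893 = 0.03983
Sum = 2.57742
NRR = 0.489 × 2.57742 = 1.26036
An NRR exceeding 1 indicates intrinsic growth under these rates.

1.260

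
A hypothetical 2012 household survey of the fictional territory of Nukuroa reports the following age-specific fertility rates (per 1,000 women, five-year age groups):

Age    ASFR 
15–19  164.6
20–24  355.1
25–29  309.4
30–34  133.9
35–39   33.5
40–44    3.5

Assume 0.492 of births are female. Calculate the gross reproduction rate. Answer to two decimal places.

Proportion female at birth = 0.492.
Sum of ASFRs = 164.6 + 355.1 + 309.4 + 133.9 + 33.5 + 3.5 = 1000.0
TFR = 5 × 1000.0 / 1000 = 5
GRR = 0.492 × 5 = 2.46000

2.46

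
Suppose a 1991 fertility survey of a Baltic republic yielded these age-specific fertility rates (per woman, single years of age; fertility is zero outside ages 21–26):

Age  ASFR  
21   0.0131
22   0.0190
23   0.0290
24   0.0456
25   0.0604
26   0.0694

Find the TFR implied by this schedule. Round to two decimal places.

Sum of ASFRs = 0.0131 + 0.0190 + 0.0290 + 0.0456 + 0.0604 + 0.0694 = 0.2365
TFR = 0.2365

0.24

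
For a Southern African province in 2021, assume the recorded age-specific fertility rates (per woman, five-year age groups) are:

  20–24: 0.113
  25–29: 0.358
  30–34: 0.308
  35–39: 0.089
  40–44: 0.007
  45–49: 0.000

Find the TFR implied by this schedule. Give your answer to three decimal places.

Sum of ASFRs = 0.113 + 0.358 + 0.308 + 0.089 + 0.007 + 0.000 = 0.875
TFR = 5 × 0.875 = 4.375

4.375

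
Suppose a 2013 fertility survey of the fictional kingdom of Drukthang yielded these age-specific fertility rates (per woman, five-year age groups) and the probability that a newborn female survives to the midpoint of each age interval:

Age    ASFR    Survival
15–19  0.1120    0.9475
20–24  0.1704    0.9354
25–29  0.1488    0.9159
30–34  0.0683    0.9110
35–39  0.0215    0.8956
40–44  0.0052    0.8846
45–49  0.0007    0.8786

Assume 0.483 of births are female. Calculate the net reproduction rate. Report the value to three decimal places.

1.180

Proportion female at birth = 0.483.
Survival-weighted fertility by age (5·fₓ·Sₓ):
  15–19: 5 × 0.1120 × 0.9475 = 0.53060
  20–24: 5 × 0.1704 × 0.9354 = 0.79696
  25–29: 5 × 0.1488 × 0.9159 = 0.68143
  30–34: 5 × 0.0683 × 0.9110 = 0.31111
  35–39: 5 × 0.0215 × 0.8956 = 0.09628
  40–44: 5 × 0.0052 × 0.8846 = 0.02300
  45–49: 5 × 0.0007 × 0.8786 = 0.00308
Sum = 2.44246
NRR = 0.483 × 2.44246 = 1.17971
With NRR above 1 the population is above replacement fertility.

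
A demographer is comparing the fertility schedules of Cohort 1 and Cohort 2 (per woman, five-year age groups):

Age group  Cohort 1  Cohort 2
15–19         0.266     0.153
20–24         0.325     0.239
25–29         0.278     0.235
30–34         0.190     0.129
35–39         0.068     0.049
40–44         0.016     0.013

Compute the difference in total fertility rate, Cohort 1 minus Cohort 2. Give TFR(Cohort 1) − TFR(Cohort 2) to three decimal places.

1.625

Cohort 1:
  Sum of ASFRs = 0.266 + 0.325 + 0.278 + 0.190 + 0.068 + 0.016 = 1.143
  TFR = 5 × 1.143 = 5.715
Cohort 2:
  Sum of ASFRs = 0.153 + 0.239 + 0.235 + 0.129 + 0.049 + 0.013 = 0.818
  TFR = 5 × 0.818 = 4.09
Difference = 5.715 − 4.09 = 1.625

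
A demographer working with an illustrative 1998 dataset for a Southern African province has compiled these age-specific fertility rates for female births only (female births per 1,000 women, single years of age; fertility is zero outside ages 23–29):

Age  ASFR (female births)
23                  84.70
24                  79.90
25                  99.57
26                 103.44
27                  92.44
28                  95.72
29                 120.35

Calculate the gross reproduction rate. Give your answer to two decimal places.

Sum of female ASFRs = 84.70 + 79.90 + 99.57 + 103.44 + 92.44 + 95.72 + 120.35 = 676.12
GRR = 676.12 / 1000 = 0.67612

0.68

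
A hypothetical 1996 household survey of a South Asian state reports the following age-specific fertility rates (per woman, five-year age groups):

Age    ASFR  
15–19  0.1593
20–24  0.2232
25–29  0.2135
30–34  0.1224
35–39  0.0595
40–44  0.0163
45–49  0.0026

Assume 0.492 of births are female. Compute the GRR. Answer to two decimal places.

1.96

Proportion female at birth = 0.492.
Sum of ASFRs = 0.1593 + 0.2232 + 0.2135 + 0.1224 + 0.0595 + 0.0163 + 0.0026 = 0.7968
TFR = 5 × 0.7968 = 3.984
GRR = 0.492 × 3.984 = 1.96013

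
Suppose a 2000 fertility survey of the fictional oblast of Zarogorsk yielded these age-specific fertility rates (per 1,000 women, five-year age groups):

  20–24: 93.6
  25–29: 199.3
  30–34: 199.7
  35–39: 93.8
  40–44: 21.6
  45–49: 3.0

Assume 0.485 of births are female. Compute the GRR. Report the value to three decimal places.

1.482

Proportion female at birth = 0.485.
Sum of ASFRs = 93.6 + 199.3 + 199.7 + 93.8 + 21.6 + 3.0 = 611.0
TFR = 5 × 611.0 / 1000 = 3.055
GRR = 0.485 × 3.055 = 1.48168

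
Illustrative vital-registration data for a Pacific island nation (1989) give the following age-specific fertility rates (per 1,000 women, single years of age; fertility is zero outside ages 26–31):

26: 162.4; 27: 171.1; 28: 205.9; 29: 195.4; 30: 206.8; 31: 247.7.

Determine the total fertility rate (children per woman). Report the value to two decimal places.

Sum of ASFRs = 162.4 + 171.1 + 205.9 + 195.4 + 206.8 + 247.7 = 1189.3
TFR = 1189.3 / 1000 = 1.1893

1.19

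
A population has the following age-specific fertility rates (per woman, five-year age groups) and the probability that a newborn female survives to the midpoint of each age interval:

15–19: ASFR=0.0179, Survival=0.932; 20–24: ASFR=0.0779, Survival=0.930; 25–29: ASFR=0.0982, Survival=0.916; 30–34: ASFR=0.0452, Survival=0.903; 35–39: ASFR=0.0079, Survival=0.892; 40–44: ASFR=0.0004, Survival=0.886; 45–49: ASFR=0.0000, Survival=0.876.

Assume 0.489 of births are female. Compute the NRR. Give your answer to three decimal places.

Proportion female at birth = 0.489.
Weighting each age-specific rate by interval width and survival:
  15–19: 5 × 0.0179 × 0.932 = 0.08341
  20–24: 5 × 0.0779 × 0.930 = 0.36224
  25–29: 5 × 0.0982 × 0.916 = 0.44976
  30–34: 5 × 0.0452 × 0.903 = 0.20408
  35–39: 5 × 0.0079 × 0.892 = 0.03523
  40–44: 5 × 0.0004 × 0.886 = 0.00177
  45–49: 5 × 0.0000 × 0.876 = 0.00000
Sum = 1.13649
NRR = 0.489 × 1.13649 = 0.55574
An NRR under 1 implies long-run decline under these rates.

0.556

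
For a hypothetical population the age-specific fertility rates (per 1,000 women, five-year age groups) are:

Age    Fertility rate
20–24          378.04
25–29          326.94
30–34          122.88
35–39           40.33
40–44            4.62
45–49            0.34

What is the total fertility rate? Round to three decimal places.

4.366

Sum of ASFRs = 378.04 + 326.94 + 122.88 + 40.33 + 4.62 + 0.34 = 873.15
TFR = 5 × 873.15 / 1000 = 4.36575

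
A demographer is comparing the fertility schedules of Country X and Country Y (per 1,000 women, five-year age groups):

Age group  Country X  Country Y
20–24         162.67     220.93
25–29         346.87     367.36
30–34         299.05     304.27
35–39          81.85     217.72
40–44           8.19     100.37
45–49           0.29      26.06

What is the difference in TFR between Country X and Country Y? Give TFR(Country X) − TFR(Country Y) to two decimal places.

Country X:
  Sum of ASFRs = 162.67 + 346.87 + 299.05 + 81.85 + 8.19 + 0.29 = 898.92
  TFR = 5 × 898.92 / 1000 = 4.4946
Country Y:
  Sum of ASFRs = 220.93 + 367.36 + 304.27 + 217.72 + 100.37 + 26.06 = 1236.71
  TFR = 5 × 1236.71 / 1000 = 6.18355
Difference = 4.4946 − 6.18355 = -1.68895

-1.69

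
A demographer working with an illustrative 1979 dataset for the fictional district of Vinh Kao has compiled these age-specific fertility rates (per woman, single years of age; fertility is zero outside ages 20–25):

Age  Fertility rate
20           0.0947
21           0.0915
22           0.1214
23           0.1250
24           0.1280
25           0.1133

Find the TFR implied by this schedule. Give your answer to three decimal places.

Sum of ASFRs = 0.0947 + 0.0915 + 0.1214 + 0.1250 + 0.1280 + 0.1133 = 0.6739
TFR = 0.6739

0.674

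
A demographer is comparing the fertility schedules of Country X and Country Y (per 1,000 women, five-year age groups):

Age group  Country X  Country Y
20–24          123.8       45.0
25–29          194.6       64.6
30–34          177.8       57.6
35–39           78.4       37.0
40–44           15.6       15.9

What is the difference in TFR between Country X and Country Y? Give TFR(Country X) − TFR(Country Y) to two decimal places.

Country X:
  Sum of ASFRs = 123.8 + 194.6 + 177.8 + 78.4 + 15.6 = 590.2
  TFR = 5 × 590.2 / 1000 = 2.951
Country Y:
  Sum of ASFRs = 45.0 + 64.6 + 57.6 + 37.0 + 15.9 = 220.1
  TFR = 5 × 220.1 / 1000 = 1.1005
Difference = 2.951 − 1.1005 = 1.8505

1.85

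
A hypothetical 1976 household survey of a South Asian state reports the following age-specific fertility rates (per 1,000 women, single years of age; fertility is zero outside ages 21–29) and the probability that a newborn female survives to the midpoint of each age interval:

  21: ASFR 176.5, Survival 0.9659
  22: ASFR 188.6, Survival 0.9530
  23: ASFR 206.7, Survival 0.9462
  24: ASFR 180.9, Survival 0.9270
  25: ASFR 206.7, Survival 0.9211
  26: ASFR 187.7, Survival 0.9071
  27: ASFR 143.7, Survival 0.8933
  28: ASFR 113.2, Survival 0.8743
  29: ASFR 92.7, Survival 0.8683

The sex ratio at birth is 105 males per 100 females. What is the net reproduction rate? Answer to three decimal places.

0.674

Proportion female at birth = 100 / (100 + 105) = 0.48780.
Weighting each age-specific rate by interval width and survival:
  21: 1 × 176.5/1000 × 0.9659 = 0.17048
  22: 1 × 188.6/1000 × 0.9530 = 0.17974
  23: 1 × 206.7/1000 × 0.9462 = 0.19558
  24: 1 × 180.9/1000 × 0.9270 = 0.16769
  25: 1 × 206.7/1000 × 0.9211 = 0.19039
  26: 1 × 187.7/1000 × 0.9071 = 0.17026
  27: 1 × 143.7/1000 × 0.8933 = 0.12837
  28: 1 × 113.2/1000 × 0.8743 = 0.09897
  29: 1 × 92.7/1000 × 0.8683 = 0.08049
Sum = 1.38197
NRR = 0.48780 × 1.38197 = 0.67412
NRR < 1, so the cohort does not fully replace itself.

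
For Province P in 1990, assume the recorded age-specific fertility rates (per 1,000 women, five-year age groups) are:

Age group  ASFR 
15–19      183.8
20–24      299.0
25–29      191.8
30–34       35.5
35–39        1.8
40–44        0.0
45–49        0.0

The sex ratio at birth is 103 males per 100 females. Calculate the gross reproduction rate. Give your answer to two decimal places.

1.75

Proportion female at birth = 100 / (100 + 103) = 0.49261.
Sum of ASFRs = 183.8 + 299.0 + 191.8 + 35.5 + 1.8 + 0.0 + 0.0 = 711.9
TFR = 5 × 711.9 / 1000 = 3.5595
GRR = 0.49261 × 3.5595 = 1.75345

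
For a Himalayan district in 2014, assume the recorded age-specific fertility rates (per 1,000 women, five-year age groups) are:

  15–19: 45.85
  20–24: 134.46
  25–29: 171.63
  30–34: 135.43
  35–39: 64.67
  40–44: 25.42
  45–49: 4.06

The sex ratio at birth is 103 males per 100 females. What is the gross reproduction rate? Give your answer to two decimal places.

Proportion female at birth = 100 / (100 + 103) = 0.49261.
Sum of ASFRs = 45.85 + 134.46 + 171.63 + 135.43 + 64.67 + 25.42 + 4.06 = 581.52
TFR = 5 × 581.52 / 1000 = 2.9076
GRR = 0.49261 × 2.9076 = 1.43231

1.43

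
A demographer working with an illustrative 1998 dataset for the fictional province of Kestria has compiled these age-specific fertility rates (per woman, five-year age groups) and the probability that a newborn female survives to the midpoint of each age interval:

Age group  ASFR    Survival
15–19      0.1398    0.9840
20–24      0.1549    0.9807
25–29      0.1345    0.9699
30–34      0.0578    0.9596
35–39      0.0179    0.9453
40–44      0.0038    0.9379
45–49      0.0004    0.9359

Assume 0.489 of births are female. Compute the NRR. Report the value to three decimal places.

1.213

Proportion female at birth = 0.489.
Each age group contributes 5 × ASFR × survival:
  15–19: 5 × 0.1398 × 0.9840 = 0.68782
  20–24: 5 × 0.1549 × 0.9807 = 0.75955
  25–29: 5 × 0.1345 × 0.9699 = 0.65226
  30–34: 5 × 0.0578 × 0.9596 = 0.27732
  35–39: 5 × 0.0179 × 0.9453 = 0.08460
  40–44: 5 × 0.0038 × 0.9379 = 0.01782
  45–49: 5 × 0.0004 × 0.9359 = 0.00187
Sum = 2.48124
NRR = 0.489 × 2.48124 = 1.21333
NRR > 1, so each generation more than replaces itself.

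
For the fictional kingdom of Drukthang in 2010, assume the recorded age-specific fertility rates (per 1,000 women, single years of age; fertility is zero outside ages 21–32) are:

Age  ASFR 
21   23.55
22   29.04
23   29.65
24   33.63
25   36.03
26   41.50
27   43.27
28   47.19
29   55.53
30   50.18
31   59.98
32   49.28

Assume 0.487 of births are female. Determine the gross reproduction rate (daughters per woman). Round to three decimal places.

Proportion female at birth = 0.487.
Sum of ASFRs = 23.55 + 29.04 + 29.65 + 33.63 + 36.03 + 41.50 + 43.27 + 47.19 + 55.53 + 50.18 + 59.98 + 49.28 = 498.83
TFR = 498.83 / 1000 = 0.49883
GRR = 0.487 × 0.49883 = 0.24293

0.243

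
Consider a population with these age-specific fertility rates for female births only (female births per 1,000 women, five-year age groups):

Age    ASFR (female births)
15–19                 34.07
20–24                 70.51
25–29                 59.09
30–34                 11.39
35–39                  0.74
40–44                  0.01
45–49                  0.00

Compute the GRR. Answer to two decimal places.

0.88

Sum of female ASFRs = 34.07 + 70.51 + 59.09 + 11.39 + 0.74 + 0.01 + 0.00 = 175.81
GRR = 5 × 175.81 / 1000 = 0.87905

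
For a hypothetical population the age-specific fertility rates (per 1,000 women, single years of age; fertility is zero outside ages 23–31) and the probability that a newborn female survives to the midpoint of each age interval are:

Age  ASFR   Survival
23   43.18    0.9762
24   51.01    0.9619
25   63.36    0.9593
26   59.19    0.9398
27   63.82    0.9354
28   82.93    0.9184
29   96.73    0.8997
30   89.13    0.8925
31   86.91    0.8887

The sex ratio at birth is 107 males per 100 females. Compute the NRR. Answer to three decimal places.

0.284

Proportion female at birth = 100 / (100 + 107) = 0.48309.
Weighting each age-specific rate by interval width and survival:
  23: 1 × 43.18/1000 × 0.9762 = 0.04215
  24: 1 × 51.01/1000 × 0.9619 = 0.04907
  25: 1 × 63.36/1000 × 0.9593 = 0.06078
  26: 1 × 59.19/1000 × 0.9398 = 0.05563
  27: 1 × 63.82/1000 × 0.9354 = 0.05970
  28: 1 × 82.93/1000 × 0.9184 = 0.07616
  29: 1 × 96.73/1000 × 0.8997 = 0.08703
  30: 1 × 89.13/1000 × 0.8925 = 0.07955
  31: 1 × 86.91/1000 × 0.8887 = 0.07724
Sum = 0.58731
NRR = 0.48309 × 0.58731 = 0.28372
With NRR below 1 the population is below replacement fertility.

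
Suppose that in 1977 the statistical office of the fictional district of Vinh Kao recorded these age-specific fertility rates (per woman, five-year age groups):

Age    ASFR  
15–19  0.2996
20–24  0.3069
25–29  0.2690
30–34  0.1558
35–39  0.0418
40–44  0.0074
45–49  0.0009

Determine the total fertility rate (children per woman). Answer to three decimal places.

5.407

Sum of ASFRs = 0.2996 + 0.3069 + 0.2690 + 0.1558 + 0.0418 + 0.0074 + 0.0009 = 1.0814
TFR = 5 × 1.0814 = 5.407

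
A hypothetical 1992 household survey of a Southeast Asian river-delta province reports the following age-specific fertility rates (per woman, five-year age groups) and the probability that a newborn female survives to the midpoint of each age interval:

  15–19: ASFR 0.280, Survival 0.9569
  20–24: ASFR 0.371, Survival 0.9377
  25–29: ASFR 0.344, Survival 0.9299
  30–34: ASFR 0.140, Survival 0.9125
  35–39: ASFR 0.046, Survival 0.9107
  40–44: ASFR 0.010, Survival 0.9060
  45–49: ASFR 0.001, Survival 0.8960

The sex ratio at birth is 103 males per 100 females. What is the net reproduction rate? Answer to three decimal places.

Proportion female at birth = 100 / (100 + 103) = 0.49261.
Per-age-group product (5 × ASFR × survival probability):
  15–19: 5 × 0.280 × 0.9569 = 1.33966
  20–24: 5 × 0.371 × 0.9377 = 1.73943
  25–29: 5 × 0.344 × 0.9299 = 1.59943
  30–34: 5 × 0.140 × 0.9125 = 0.63875
  35–39: 5 × 0.046 × 0.9107 = 0.20946
  40–44: 5 × 0.010 × 0.9060 = 0.04530
  45–49: 5 × 0.001 × 0.8960 = 0.00448
Sum = 5.57651
NRR = 0.49261 × 5.57651 = 2.74704
An NRR exceeding 1 indicates intrinsic growth under these rates.

2.747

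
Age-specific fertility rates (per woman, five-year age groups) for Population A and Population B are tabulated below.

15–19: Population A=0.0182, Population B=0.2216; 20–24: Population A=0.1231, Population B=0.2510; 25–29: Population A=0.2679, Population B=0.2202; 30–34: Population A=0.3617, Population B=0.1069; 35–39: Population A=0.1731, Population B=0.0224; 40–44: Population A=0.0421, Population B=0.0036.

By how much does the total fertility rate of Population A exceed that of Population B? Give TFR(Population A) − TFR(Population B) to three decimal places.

0.802

Population A:
  Sum of ASFRs = 0.0182 + 0.1231 + 0.2679 + 0.3617 + 0.1731 + 0.0421 = 0.9861
  TFR = 5 × 0.9861 = 4.9305
Population B:
  Sum of ASFRs = 0.2216 + 0.2510 + 0.2202 + 0.1069 + 0.0224 + 0.0036 = 0.8257
  TFR = 5 × 0.8257 = 4.1285
Difference = 4.9305 − 4.1285 = 0.802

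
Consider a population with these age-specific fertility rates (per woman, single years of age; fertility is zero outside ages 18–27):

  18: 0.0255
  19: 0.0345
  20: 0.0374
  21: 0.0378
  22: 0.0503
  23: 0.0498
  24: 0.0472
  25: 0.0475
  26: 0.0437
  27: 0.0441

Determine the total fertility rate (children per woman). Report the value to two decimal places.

0.42

Sum of ASFRs = 0.0255 + 0.0345 + 0.0374 + 0.0378 + 0.0503 + 0.0498 + 0.0472 + 0.0475 + 0.0437 + 0.0441 = 0.4178
TFR = 0.4178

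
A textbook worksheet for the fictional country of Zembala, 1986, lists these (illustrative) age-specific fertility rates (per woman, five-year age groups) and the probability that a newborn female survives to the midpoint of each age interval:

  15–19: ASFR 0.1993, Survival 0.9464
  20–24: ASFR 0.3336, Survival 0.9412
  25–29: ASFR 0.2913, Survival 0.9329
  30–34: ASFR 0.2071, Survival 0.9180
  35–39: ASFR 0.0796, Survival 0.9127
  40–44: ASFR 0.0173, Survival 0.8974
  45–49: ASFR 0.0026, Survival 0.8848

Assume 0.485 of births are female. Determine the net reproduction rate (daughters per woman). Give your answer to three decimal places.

Proportion female at birth = 0.485.
Each age group contributes 5 × ASFR × survival:
  15–19: 5 × 0.1993 × 0.9464 = 0.94309
  20–24: 5 × 0.3336 × 0.9412 = 1.56992
  25–29: 5 × 0.2913 × 0.9329 = 1.35877
  30–34: 5 × 0.2071 × 0.9180 = 0.95059
  35–39: 5 × 0.0796 × 0.9127 = 0.36325
  40–44: 5 × 0.0173 × 0.8974 = 0.07763
  45–49: 5 × 0.0026 × 0.8848 = 0.01150
Sum = 5.27475
NRR = 0.485 × 5.27475 = 2.55825
With NRR above 1 the population is above replacement fertility.

2.558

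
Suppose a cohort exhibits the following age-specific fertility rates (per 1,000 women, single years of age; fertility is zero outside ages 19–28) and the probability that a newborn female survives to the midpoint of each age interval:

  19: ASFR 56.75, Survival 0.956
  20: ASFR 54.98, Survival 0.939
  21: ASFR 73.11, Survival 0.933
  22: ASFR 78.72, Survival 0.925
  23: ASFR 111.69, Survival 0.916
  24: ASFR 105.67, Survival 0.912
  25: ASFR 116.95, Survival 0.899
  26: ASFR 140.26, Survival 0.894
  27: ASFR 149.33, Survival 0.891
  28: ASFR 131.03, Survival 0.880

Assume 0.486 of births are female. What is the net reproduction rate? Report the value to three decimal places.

0.449

Proportion female at birth = 0.486.
Each age group contributes 1 × ASFR × survival:
  19: 1 × 56.75/1000 × 0.956 = 0.05425
  20: 1 × 54.98/1000 × 0.939 = 0.05163
  21: 1 × 73.11/1000 × 0.933 = 0.06821
  22: 1 × 78.72/1000 × 0.925 = 0.07282
  23: 1 × 111.69/1000 × 0.916 = 0.10231
  24: 1 × 105.67/1000 × 0.912 = 0.09637
  25: 1 × 116.95/1000 × 0.899 = 0.10514
  26: 1 × 140.26/1000 × 0.894 = 0.12539
  27: 1 × 149.33/1000 × 0.891 = 0.13305
  28: 1 × 131.03/1000 × 0.880 = 0.11531
Sum = 0.92448
NRR = 0.486 × 0.92448 = 0.44930
With NRR below 1 the population is below replacement fertility.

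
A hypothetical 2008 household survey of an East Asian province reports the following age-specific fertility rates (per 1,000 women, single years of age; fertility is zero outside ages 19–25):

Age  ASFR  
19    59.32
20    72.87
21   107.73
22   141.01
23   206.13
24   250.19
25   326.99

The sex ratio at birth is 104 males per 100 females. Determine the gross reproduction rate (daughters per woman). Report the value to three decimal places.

Proportion female at birth = 100 / (100 + 104) = 0.49020.
Sum of ASFRs = 59.32 + 72.87 + 107.73 + 141.01 + 206.13 + 250.19 + 326.99 = 1164.24
TFR = 1164.24 / 1000 = 1.16424
GRR = 0.49020 × 1.16424 = 0.57071

0.571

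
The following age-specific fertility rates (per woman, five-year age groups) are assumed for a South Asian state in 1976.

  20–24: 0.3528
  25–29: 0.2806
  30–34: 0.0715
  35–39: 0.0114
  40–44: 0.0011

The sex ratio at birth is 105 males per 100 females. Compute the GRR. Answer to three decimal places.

1.750

Proportion female at birth = 100 / (100 + 105) = 0.48780.
Sum of ASFRs = 0.3528 + 0.2806 + 0.0715 + 0.0114 + 0.0011 = 0.7174
TFR = 5 × 0.7174 = 3.587
GRR = 0.48780 × 3.587 = 1.74974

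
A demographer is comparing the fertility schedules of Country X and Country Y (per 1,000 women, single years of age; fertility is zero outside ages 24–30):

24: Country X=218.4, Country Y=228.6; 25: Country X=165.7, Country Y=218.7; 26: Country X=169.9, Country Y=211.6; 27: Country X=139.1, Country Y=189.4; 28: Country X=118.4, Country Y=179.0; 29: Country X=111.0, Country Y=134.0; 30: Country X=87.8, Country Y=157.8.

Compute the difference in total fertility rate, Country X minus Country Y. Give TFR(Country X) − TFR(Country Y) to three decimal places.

-0.309

Country X:
  Sum of ASFRs = 218.4 + 165.7 + 169.9 + 139.1 + 118.4 + 111.0 + 87.8 = 1010.3
  TFR = 1010.3 / 1000 = 1.0103
Country Y:
  Sum of ASFRs = 228.6 + 218.7 + 211.6 + 189.4 + 179.0 + 134.0 + 157.8 = 1319.1
  TFR = 1319.1 / 1000 = 1.3191
Difference = 1.0103 − 1.3191 = -0.3088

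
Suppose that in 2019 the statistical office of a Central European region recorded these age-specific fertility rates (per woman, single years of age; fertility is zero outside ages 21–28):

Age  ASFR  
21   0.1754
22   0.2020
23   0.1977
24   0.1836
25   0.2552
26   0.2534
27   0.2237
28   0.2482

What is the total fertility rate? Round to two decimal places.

Sum of ASFRs = 0.1754 + 0.2020 + 0.1977 + 0.1836 + 0.2552 + 0.2534 + 0.2237 + 0.2482 = 1.7392
TFR = 1.7392

1.74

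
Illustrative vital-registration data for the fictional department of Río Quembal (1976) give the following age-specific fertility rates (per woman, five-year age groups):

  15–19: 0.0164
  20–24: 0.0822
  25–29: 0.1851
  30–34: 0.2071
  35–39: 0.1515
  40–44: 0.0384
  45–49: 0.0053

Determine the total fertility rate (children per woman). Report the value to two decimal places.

3.43

Sum of ASFRs = 0.0164 + 0.0822 + 0.1851 + 0.2071 + 0.1515 + 0.0384 + 0.0053 = 0.6860
TFR = 5 × 0.6860 = 3.43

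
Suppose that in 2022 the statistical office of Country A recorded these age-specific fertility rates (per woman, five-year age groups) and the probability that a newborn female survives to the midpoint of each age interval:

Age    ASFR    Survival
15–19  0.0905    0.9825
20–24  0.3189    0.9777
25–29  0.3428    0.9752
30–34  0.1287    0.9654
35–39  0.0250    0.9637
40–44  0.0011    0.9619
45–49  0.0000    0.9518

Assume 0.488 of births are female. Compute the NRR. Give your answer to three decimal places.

2.158

Proportion female at birth = 0.488.
Weighting each age-specific rate by interval width and survival:
  15–19: 5 × 0.0905 × 0.9825 = 0.44458
  20–24: 5 × 0.3189 × 0.9777 = 1.55894
  25–29: 5 × 0.3428 × 0.9752 = 1.67149
  30–34: 5 × 0.1287 × 0.9654 = 0.62123
  35–39: 5 × 0.0250 × 0.9637 = 0.12046
  40–44: 5 × 0.0011 × 0.9619 = 0.00529
  45–49: 5 × 0.0000 × 0.9518 = 0.00000
Sum = 4.42199
NRR = 0.488 × 4.42199 = 2.15793
NRR > 1, so each generation more than replaces itself.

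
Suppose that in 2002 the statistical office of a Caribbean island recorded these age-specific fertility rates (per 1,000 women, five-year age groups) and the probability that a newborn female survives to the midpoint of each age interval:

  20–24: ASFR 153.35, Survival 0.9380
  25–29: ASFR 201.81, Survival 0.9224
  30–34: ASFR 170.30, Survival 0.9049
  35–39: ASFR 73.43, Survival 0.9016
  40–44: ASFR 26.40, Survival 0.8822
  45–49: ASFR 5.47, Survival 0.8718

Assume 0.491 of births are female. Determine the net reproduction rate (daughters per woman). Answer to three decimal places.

1.420

Proportion female at birth = 0.491.
Survival-weighted fertility by age (5·fₓ·Sₓ):
  20–24: 5 × 153.35/1000 × 0.9380 = 0.71921
  25–29: 5 × 201.81/1000 × 0.9224 = 0.93075
  30–34: 5 × 170.30/1000 × 0.9049 = 0.77052
  35–39: 5 × 73.43/1000 × 0.9016 = 0.33102
  40–44: 5 × 26.40/1000 × 0.8822 = 0.11645
  45–49: 5 × 5.47/1000 × 0.8718 = 0.02384
Sum = 2.89179
NRR = 0.491 × 2.89179 = 1.41987
NRR > 1, so each generation more than replaces itself.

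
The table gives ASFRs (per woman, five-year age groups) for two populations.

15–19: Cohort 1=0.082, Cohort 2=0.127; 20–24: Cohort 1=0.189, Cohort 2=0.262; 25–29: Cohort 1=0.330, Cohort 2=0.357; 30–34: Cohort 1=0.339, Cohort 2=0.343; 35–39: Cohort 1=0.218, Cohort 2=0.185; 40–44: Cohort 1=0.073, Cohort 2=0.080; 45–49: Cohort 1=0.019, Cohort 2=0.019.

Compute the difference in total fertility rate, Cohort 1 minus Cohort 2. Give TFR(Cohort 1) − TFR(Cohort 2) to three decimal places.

Cohort 1:
  Sum of ASFRs = 0.082 + 0.189 + 0.330 + 0.339 + 0.218 + 0.073 + 0.019 = 1.250
  TFR = 5 × 1.250 = 6.25
Cohort 2:
  Sum of ASFRs = 0.127 + 0.262 + 0.357 + 0.343 + 0.185 + 0.080 + 0.019 = 1.373
  TFR = 5 × 1.373 = 6.865
Difference = 6.25 − 6.865 = -0.615

-0.615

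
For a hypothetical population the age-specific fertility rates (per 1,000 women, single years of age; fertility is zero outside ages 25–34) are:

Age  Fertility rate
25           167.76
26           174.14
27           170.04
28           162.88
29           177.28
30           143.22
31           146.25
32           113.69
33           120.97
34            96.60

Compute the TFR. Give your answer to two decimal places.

1.47

Sum of ASFRs = 167.76 + 174.14 + 170.04 + 162.88 + 177.28 + 143.22 + 146.25 + 113.69 + 120.97 + 96.60 = 1472.83
TFR = 1472.83 / 1000 = 1.47283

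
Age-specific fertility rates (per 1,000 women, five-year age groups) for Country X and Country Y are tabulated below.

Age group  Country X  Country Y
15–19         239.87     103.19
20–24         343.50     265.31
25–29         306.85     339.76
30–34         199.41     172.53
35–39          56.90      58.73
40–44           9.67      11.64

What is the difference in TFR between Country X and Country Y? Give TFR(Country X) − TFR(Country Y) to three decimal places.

1.025

Country X:
  Sum of ASFRs = 239.87 + 343.50 + 306.85 + 199.41 + 56.90 + 9.67 = 1156.20
  TFR = 5 × 1156.20 / 1000 = 5.781
Country Y:
  Sum of ASFRs = 103.19 + 265.31 + 339.76 + 172.53 + 58.73 + 11.64 = 951.16
  TFR = 5 × 951.16 / 1000 = 4.7558
Difference = 5.781 − 4.7558 = 1.0252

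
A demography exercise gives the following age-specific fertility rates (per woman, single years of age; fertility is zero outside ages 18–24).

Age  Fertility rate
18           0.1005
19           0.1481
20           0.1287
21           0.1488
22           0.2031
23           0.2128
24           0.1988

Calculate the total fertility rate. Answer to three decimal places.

Sum of ASFRs = 0.1005 + 0.1481 + 0.1287 + 0.1488 + 0.2031 + 0.2128 + 0.1988 = 1.1408
TFR = 1.1408

1.141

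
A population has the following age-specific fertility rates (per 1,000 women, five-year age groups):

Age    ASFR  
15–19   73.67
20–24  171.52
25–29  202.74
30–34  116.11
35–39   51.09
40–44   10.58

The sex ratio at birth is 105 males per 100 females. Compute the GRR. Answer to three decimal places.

Proportion female at birth = 100 / (100 + 105) = 0.48780.
Sum of ASFRs = 73.67 + 171.52 + 202.74 + 116.11 + 51.09 + 10.58 = 625.71
TFR = 5 × 625.71 / 1000 = 3.12855
GRR = 0.48780 × 3.12855 = 1.52611

1.526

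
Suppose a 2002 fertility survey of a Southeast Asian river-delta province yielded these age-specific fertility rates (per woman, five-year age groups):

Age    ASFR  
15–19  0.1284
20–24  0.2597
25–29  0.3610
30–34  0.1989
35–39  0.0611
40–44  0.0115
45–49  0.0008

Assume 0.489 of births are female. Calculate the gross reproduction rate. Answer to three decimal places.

2.497

Proportion female at birth = 0.489.
Sum of ASFRs = 0.1284 + 0.2597 + 0.3610 + 0.1989 + 0.0611 + 0.0115 + 0.0008 = 1.0214
TFR = 5 × 1.0214 = 5.107
GRR = 0.489 × 5.107 = 2.49732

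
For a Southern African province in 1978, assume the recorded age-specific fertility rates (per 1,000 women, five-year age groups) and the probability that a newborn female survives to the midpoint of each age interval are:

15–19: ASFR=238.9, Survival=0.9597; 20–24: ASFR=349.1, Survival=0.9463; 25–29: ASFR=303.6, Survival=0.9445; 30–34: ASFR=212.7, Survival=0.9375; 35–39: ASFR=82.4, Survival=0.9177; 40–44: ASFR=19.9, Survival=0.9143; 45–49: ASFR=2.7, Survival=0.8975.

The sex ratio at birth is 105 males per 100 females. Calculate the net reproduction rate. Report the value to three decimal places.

Proportion female at birth = 100 / (100 + 105) = 0.48780.
Survival-weighted fertility by age (5·fₓ·Sₓ):
  15–19: 5 × 238.9/1000 × 0.9597 = 1.14636
  20–24: 5 × 349.1/1000 × 0.9463 = 1.65177
  25–29: 5 × 303.6/1000 × 0.9445 = 1.43375
  30–34: 5 × 212.7/1000 × 0.9375 = 0.99703
  35–39: 5 × 82.4/1000 × 0.9177 = 0.37809
  40–44: 5 × 19.9/1000 × 0.9143 = 0.09097
  45–49: 5 × 2.7/1000 × 0.8975 = 0.01212
Sum = 5.71009
NRR = 0.48780 × 5.71009 = 2.78538
With NRR above 1 the population is above replacement fertility.

2.785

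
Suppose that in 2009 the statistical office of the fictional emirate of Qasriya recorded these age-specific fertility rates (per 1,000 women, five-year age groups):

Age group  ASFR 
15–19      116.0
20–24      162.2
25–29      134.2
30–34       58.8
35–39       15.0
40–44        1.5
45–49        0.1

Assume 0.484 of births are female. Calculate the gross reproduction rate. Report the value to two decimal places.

Proportion female at birth = 0.484.
Sum of ASFRs = 116.0 + 162.2 + 134.2 + 58.8 + 15.0 + 1.5 + 0.1 = 487.8
TFR = 5 × 487.8 / 1000 = 2.439
GRR = 0.484 × 2.439 = 1.18048

1.18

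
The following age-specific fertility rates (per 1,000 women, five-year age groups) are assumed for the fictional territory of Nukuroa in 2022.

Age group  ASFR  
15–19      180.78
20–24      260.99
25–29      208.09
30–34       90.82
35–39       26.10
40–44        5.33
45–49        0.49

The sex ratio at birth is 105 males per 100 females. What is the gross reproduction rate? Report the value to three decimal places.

Proportion female at birth = 100 / (100 + 105) = 0.48780.
Sum of ASFRs = 180.78 + 260.99 + 208.09 + 90.82 + 26.10 + 5.33 + 0.49 = 772.60
TFR = 5 × 772.60 / 1000 = 3.863
GRR = 0.48780 × 3.863 = 1.88437

1.884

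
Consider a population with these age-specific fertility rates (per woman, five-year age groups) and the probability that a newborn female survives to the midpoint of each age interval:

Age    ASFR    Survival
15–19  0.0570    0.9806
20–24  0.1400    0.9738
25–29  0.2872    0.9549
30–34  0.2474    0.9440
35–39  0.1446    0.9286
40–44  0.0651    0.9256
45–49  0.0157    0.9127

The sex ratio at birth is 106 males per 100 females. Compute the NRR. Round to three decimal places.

Proportion female at birth = 100 / (100 + 106) = 0.48544.
Each age group contributes 5 × ASFR × survival:
  15–19: 5 × 0.0570 × 0.9806 = 0.27947
  20–24: 5 × 0.1400 × 0.9738 = 0.68166
  25–29: 5 × 0.2872 × 0.9549 = 1.37124
  30–34: 5 × 0.2474 × 0.9440 = 1.16773
  35–39: 5 × 0.1446 × 0.9286 = 0.67138
  40–44: 5 × 0.0651 × 0.9256 = 0.30128
  45–49: 5 × 0.0157 × 0.9127 = 0.07165
Sum = 4.54441
NRR = 0.48544 × 4.54441 = 2.20604

2.206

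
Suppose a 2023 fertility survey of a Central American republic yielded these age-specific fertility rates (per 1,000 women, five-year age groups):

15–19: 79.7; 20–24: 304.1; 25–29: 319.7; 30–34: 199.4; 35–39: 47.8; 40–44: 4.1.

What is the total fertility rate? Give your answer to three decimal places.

Sum of ASFRs = 79.7 + 304.1 + 319.7 + 199.4 + 47.8 + 4.1 = 954.8
TFR = 5 × 954.8 / 1000 = 4.774

4.774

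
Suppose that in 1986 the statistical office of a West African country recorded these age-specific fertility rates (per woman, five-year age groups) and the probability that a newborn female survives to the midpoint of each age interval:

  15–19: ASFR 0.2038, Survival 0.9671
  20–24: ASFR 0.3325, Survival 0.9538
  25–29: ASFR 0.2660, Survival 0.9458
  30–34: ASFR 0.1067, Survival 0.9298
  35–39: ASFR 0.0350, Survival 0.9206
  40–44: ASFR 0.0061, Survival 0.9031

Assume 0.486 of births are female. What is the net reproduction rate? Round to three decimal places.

2.194

Proportion female at birth = 0.486.
Each age group contributes 5 × ASFR × survival:
  15–19: 5 × 0.2038 × 0.9671 = 0.98547
  20–24: 5 × 0.3325 × 0.9538 = 1.58569
  25–29: 5 × 0.2660 × 0.9458 = 1.25791
  30–34: 5 × 0.1067 × 0.9298 = 0.49605
  35–39: 5 × 0.0350 × 0.9206 = 0.16111
  40–44: 5 × 0.0061 × 0.9031 = 0.02754
Sum = 4.51377
NRR = 0.486 × 4.51377 = 2.19369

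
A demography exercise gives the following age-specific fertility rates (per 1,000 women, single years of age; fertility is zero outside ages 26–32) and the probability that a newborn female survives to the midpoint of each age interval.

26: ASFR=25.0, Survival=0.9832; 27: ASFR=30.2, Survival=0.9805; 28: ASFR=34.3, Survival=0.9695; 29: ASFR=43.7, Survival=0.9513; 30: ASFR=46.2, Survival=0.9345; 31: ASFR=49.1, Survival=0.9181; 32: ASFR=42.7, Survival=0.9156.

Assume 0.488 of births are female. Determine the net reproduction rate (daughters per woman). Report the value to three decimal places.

0.125

Proportion female at birth = 0.488.
Weighting each age-specific rate by interval width and survival:
  26: 1 × 25.0/1000 × 0.9832 = 0.02458
  27: 1 × 30.2/1000 × 0.9805 = 0.02961
  28: 1 × 34.3/1000 × 0.9695 = 0.03325
  29: 1 × 43.7/1000 × 0.9513 = 0.04157
  30: 1 × 46.2/1000 × 0.9345 = 0.04317
  31: 1 × 49.1/1000 × 0.9181 = 0.04508
  32: 1 × 42.7/1000 × 0.9156 = 0.03910
Sum = 0.25636
NRR = 0.488 × 0.25636 = 0.12510
An NRR under 1 implies long-run decline under these rates.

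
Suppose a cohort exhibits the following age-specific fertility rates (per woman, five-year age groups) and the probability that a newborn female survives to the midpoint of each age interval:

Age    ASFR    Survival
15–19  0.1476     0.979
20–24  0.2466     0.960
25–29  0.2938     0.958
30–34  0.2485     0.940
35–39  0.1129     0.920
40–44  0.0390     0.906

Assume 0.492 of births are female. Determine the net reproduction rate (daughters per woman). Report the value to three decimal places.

2.547

Proportion female at birth = 0.492.
Weighting each age-specific rate by interval width and survival:
  15–19: 5 × 0.1476 × 0.979 = 0.72250
  20–24: 5 × 0.2466 × 0.960 = 1.18368
  25–29: 5 × 0.2938 × 0.958 = 1.40730
  30–34: 5 × 0.2485 × 0.940 = 1.16795
  35–39: 5 × 0.1129 × 0.920 = 0.51934
  40–44: 5 × 0.0390 × 0.906 = 0.17667
Sum = 5.17744
NRR = 0.492 × 5.17744 = 2.54730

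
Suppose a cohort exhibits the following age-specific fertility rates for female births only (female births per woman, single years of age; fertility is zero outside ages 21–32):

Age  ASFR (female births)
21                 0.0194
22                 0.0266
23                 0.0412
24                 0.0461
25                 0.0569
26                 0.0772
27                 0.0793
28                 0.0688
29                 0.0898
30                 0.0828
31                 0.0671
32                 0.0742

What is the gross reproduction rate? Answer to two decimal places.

Sum of female ASFRs = 0.0194 + 0.0266 + 0.0412 + 0.0461 + 0.0569 + 0.0772 + 0.0793 + 0.0688 + 0.0898 + 0.0828 + 0.0671 + 0.0742 = 0.7294
GRR = 0.7294

0.73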